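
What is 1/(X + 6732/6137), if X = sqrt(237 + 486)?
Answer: -47652/31355089 + 130321*sqrt(723)/94065267 ≈ 0.035733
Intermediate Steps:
X = sqrt(723) ≈ 26.889
1/(X + 6732/6137) = 1/(sqrt(723) + 6732/6137) = 1/(sqrt(723) + 6732*(1/6137)) = 1/(sqrt(723) + 396/361) = 1/(396/361 + sqrt(723))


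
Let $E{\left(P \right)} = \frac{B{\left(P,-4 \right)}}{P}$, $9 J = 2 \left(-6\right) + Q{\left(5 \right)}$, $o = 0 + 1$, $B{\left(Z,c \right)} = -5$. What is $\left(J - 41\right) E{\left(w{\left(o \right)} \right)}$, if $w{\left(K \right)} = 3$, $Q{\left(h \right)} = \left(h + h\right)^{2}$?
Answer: $\frac{1405}{27} \approx 52.037$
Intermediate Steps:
$Q{\left(h \right)} = 4 h^{2}$ ($Q{\left(h \right)} = \left(2 h\right)^{2} = 4 h^{2}$)
$o = 1$
$J = \frac{88}{9}$ ($J = \frac{2 \left(-6\right) + 4 \cdot 5^{2}}{9} = \frac{-12 + 4 \cdot 25}{9} = \frac{-12 + 100}{9} = \frac{1}{9} \cdot 88 = \frac{88}{9} \approx 9.7778$)
$E{\left(P \right)} = - \frac{5}{P}$
$\left(J - 41\right) E{\left(w{\left(o \right)} \right)} = \left(\frac{88}{9} - 41\right) \left(- \frac{5}{3}\right) = - \frac{281 \left(\left(-5\right) \frac{1}{3}\right)}{9} = \left(- \frac{281}{9}\right) \left(- \frac{5}{3}\right) = \frac{1405}{27}$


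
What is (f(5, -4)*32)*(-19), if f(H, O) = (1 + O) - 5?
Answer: 4864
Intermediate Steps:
f(H, O) = -4 + O
(f(5, -4)*32)*(-19) = ((-4 - 4)*32)*(-19) = -8*32*(-19) = -256*(-19) = 4864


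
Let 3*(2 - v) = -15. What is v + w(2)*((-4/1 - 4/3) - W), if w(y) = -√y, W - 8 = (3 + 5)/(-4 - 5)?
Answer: 7 + 112*√2/9 ≈ 24.599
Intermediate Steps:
W = 64/9 (W = 8 + (3 + 5)/(-4 - 5) = 8 + 8/(-9) = 8 + 8*(-⅑) = 8 - 8/9 = 64/9 ≈ 7.1111)
v = 7 (v = 2 - ⅓*(-15) = 2 + 5 = 7)
v + w(2)*((-4/1 - 4/3) - W) = 7 + (-√2)*((-4/1 - 4/3) - 1*64/9) = 7 + (-√2)*((-4*1 - 4*⅓) - 64/9) = 7 + (-√2)*((-4 - 4/3) - 64/9) = 7 + (-√2)*(-16/3 - 64/9) = 7 - √2*(-112/9) = 7 + 112*√2/9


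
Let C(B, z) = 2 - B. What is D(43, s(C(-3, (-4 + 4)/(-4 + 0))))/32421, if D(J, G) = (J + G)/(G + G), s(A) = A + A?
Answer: 53/648420 ≈ 8.1737e-5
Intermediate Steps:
s(A) = 2*A
D(J, G) = (G + J)/(2*G) (D(J, G) = (G + J)/((2*G)) = (G + J)*(1/(2*G)) = (G + J)/(2*G))
D(43, s(C(-3, (-4 + 4)/(-4 + 0))))/32421 = ((2*(2 - 1*(-3)) + 43)/(2*((2*(2 - 1*(-3))))))/32421 = ((2*(2 + 3) + 43)/(2*((2*(2 + 3)))))*(1/32421) = ((2*5 + 43)/(2*((2*5))))*(1/32421) = ((1/2)*(10 + 43)/10)*(1/32421) = ((1/2)*(1/10)*53)*(1/32421) = (53/20)*(1/32421) = 53/648420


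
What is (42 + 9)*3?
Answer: 153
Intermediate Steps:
(42 + 9)*3 = 51*3 = 153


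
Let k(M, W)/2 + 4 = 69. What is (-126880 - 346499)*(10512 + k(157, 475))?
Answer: -5037699318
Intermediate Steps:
k(M, W) = 130 (k(M, W) = -8 + 2*69 = -8 + 138 = 130)
(-126880 - 346499)*(10512 + k(157, 475)) = (-126880 - 346499)*(10512 + 130) = -473379*10642 = -5037699318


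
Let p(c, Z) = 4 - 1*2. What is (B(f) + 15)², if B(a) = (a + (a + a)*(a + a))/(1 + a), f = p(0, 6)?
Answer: 441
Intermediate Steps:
p(c, Z) = 2 (p(c, Z) = 4 - 2 = 2)
f = 2
B(a) = (a + 4*a²)/(1 + a) (B(a) = (a + (2*a)*(2*a))/(1 + a) = (a + 4*a²)/(1 + a))
(B(f) + 15)² = (2*(1 + 4*2)/(1 + 2) + 15)² = (2*(1 + 8)/3 + 15)² = (2*(⅓)*9 + 15)² = (6 + 15)² = 21² = 441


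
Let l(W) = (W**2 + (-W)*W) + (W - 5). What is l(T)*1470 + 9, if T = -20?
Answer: -36741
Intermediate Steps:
l(W) = -5 + W (l(W) = (W**2 - W**2) + (-5 + W) = 0 + (-5 + W) = -5 + W)
l(T)*1470 + 9 = (-5 - 20)*1470 + 9 = -25*1470 + 9 = -36750 + 9 = -36741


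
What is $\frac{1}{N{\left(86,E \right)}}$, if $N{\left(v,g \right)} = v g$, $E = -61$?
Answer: $- \frac{1}{5246} \approx -0.00019062$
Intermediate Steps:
$N{\left(v,g \right)} = g v$
$\frac{1}{N{\left(86,E \right)}} = \frac{1}{\left(-61\right) 86} = \frac{1}{-5246} = - \frac{1}{5246}$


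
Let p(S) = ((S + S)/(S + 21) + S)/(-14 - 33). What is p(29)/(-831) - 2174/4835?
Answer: -423820472/944202975 ≈ -0.44887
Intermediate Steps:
p(S) = -S/47 - 2*S/(47*(21 + S)) (p(S) = ((2*S)/(21 + S) + S)/(-47) = (2*S/(21 + S) + S)*(-1/47) = (S + 2*S/(21 + S))*(-1/47) = -S/47 - 2*S/(47*(21 + S)))
p(29)/(-831) - 2174/4835 = -1*29*(23 + 29)/(987 + 47*29)/(-831) - 2174/4835 = -1*29*52/(987 + 1363)*(-1/831) - 2174*1/4835 = -1*29*52/2350*(-1/831) - 2174/4835 = -1*29*1/2350*52*(-1/831) - 2174/4835 = -754/1175*(-1/831) - 2174/4835 = 754/976425 - 2174/4835 = -423820472/944202975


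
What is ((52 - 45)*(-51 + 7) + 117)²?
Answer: 36481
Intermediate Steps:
((52 - 45)*(-51 + 7) + 117)² = (7*(-44) + 117)² = (-308 + 117)² = (-191)² = 36481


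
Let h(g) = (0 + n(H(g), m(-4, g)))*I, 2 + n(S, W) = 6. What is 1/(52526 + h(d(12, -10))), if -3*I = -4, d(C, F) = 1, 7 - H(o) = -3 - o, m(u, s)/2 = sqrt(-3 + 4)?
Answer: 3/157594 ≈ 1.9036e-5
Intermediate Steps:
m(u, s) = 2 (m(u, s) = 2*sqrt(-3 + 4) = 2*sqrt(1) = 2*1 = 2)
H(o) = 10 + o (H(o) = 7 - (-3 - o) = 7 + (3 + o) = 10 + o)
n(S, W) = 4 (n(S, W) = -2 + 6 = 4)
I = 4/3 (I = -1/3*(-4) = 4/3 ≈ 1.3333)
h(g) = 16/3 (h(g) = (0 + 4)*(4/3) = 4*(4/3) = 16/3)
1/(52526 + h(d(12, -10))) = 1/(52526 + 16/3) = 1/(157594/3) = 3/157594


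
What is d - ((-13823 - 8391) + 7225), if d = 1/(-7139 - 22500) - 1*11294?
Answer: 109516104/29639 ≈ 3695.0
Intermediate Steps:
d = -334742867/29639 (d = 1/(-29639) - 11294 = -1/29639 - 11294 = -334742867/29639 ≈ -11294.)
d - ((-13823 - 8391) + 7225) = -334742867/29639 - ((-13823 - 8391) + 7225) = -334742867/29639 - (-22214 + 7225) = -334742867/29639 - 1*(-14989) = -334742867/29639 + 14989 = 109516104/29639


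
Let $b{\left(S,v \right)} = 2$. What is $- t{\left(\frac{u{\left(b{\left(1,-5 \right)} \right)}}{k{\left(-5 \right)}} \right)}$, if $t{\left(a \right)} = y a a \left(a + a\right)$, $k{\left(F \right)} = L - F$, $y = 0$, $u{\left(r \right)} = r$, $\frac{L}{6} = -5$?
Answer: $0$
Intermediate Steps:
$L = -30$ ($L = 6 \left(-5\right) = -30$)
$k{\left(F \right)} = -30 - F$
$t{\left(a \right)} = 0$ ($t{\left(a \right)} = 0 a a \left(a + a\right) = 0 a 2 a = 0 \cdot 2 a = 0$)
$- t{\left(\frac{u{\left(b{\left(1,-5 \right)} \right)}}{k{\left(-5 \right)}} \right)} = \left(-1\right) 0 = 0$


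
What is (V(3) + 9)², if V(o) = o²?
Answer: 324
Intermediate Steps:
(V(3) + 9)² = (3² + 9)² = (9 + 9)² = 18² = 324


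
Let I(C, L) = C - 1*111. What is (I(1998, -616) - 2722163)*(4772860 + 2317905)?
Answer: -19288837851140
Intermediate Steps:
I(C, L) = -111 + C (I(C, L) = C - 111 = -111 + C)
(I(1998, -616) - 2722163)*(4772860 + 2317905) = ((-111 + 1998) - 2722163)*(4772860 + 2317905) = (1887 - 2722163)*7090765 = -2720276*7090765 = -19288837851140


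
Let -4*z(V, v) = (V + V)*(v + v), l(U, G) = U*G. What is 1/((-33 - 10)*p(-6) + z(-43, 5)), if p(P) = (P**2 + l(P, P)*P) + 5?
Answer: 1/7740 ≈ 0.00012920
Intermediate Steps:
l(U, G) = G*U
p(P) = 5 + P**2 + P**3 (p(P) = (P**2 + (P*P)*P) + 5 = (P**2 + P**2*P) + 5 = (P**2 + P**3) + 5 = 5 + P**2 + P**3)
z(V, v) = -V*v (z(V, v) = -(V + V)*(v + v)/4 = -2*V*2*v/4 = -V*v)
1/((-33 - 10)*p(-6) + z(-43, 5)) = 1/((-33 - 10)*(5 + (-6)**2 + (-6)**3) - 1*(-43)*5) = 1/(-43*(5 + 36 - 216) + 215) = 1/(-43*(-175) + 215) = 1/(7525 + 215) = 1/7740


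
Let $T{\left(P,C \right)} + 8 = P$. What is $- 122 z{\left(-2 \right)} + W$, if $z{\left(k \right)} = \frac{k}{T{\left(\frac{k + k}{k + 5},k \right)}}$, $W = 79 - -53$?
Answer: $\frac{741}{7} \approx 105.86$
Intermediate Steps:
$T{\left(P,C \right)} = -8 + P$
$W = 132$ ($W = 79 + 53 = 132$)
$z{\left(k \right)} = \frac{k}{-8 + \frac{2 k}{5 + k}}$ ($z{\left(k \right)} = \frac{k}{-8 + \frac{k + k}{k + 5}} = \frac{k}{-8 + \frac{2 k}{5 + k}}$)
$- 122 z{\left(-2 \right)} + W = - 122 \cdot \frac{1}{2} \left(-2\right) \frac{1}{-20 - -6} \left(5 - 2\right) + 132 = - 122 \cdot \frac{1}{2} \left(-2\right) \frac{1}{-20 + 6} \cdot 3 + 132 = - 122 \cdot \frac{1}{2} \left(-2\right) \frac{1}{-14} \cdot 3 + 132 = - 122 \cdot \frac{1}{2} \left(-2\right) \left(- \frac{1}{14}\right) 3 + 132 = \left(-122\right) \frac{3}{14} + 132 = - \frac{183}{7} + 132 = \frac{741}{7}$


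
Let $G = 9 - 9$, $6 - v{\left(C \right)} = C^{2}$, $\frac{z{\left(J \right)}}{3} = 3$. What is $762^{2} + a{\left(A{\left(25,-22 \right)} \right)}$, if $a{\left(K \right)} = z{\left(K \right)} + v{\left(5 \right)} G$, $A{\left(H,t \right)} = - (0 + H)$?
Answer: $580653$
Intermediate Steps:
$z{\left(J \right)} = 9$ ($z{\left(J \right)} = 3 \cdot 3 = 9$)
$v{\left(C \right)} = 6 - C^{2}$
$A{\left(H,t \right)} = - H$
$G = 0$ ($G = 9 - 9 = 0$)
$a{\left(K \right)} = 9$ ($a{\left(K \right)} = 9 + \left(6 - 5^{2}\right) 0 = 9 + \left(6 - 25\right) 0 = 9 - 0 = 9 + 0 = 9$)
$762^{2} + a{\left(A{\left(25,-22 \right)} \right)} = 762^{2} + 9 = 580644 + 9 = 580653$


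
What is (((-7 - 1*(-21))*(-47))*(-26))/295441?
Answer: 17108/295441 ≈ 0.057907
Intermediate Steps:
(((-7 - 1*(-21))*(-47))*(-26))/295441 = (((-7 + 21)*(-47))*(-26))*(1/295441) = ((14*(-47))*(-26))*(1/295441) = -658*(-26)*(1/295441) = 17108*(1/295441) = 17108/295441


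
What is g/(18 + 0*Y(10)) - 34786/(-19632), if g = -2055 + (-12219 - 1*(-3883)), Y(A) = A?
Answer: -16947497/29448 ≈ -575.51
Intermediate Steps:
g = -10391 (g = -2055 + (-12219 + 3883) = -2055 - 8336 = -10391)
g/(18 + 0*Y(10)) - 34786/(-19632) = -10391/(18 + 0*10) - 34786/(-19632) = -10391/(18 + 0) - 34786*(-1/19632) = -10391/18 + 17393/9816 = -16947497/29448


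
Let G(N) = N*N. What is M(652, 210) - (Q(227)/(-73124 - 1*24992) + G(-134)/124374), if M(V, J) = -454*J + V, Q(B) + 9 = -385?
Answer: -15203776203769/160566834 ≈ -94688.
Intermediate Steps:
G(N) = N**2
Q(B) = -394 (Q(B) = -9 - 385 = -394)
M(V, J) = V - 454*J
M(652, 210) - (Q(227)/(-73124 - 1*24992) + G(-134)/124374) = (652 - 454*210) - (-394/(-73124 - 1*24992) + (-134)**2/124374) = (652 - 95340) - (-394/(-73124 - 24992) + 17956*(1/124374)) = -94688 - (-394/(-98116) + 8978/62187) = -94688 - (-394*(-1/98116) + 8978/62187) = -94688 - (197/49058 + 8978/62187) = -94688 - 1*23825977/160566834 = -94688 - 23825977/160566834 = -15203776203769/160566834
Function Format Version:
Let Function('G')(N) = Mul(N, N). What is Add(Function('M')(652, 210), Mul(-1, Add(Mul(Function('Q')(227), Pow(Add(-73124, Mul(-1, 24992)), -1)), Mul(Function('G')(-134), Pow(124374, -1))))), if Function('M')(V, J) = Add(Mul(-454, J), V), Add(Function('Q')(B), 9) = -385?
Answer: Rational(-15203776203769, 160566834) ≈ -94688.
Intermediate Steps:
Function('G')(N) = Pow(N, 2)
Function('Q')(B) = -394 (Function('Q')(B) = Add(-9, -385) = -394)
Function('M')(V, J) = Add(V, Mul(-454, J))
Add(Function('M')(652, 210), Mul(-1, Add(Mul(Function('Q')(227), Pow(Add(-73124, Mul(-1, 24992)), -1)), Mul(Function('G')(-134), Pow(124374, -1))))) = Add(Add(652, Mul(-454, 210)), Mul(-1, Add(Mul(-394, Pow(Add(-73124, Mul(-1, 24992)), -1)), Mul(Pow(-134, 2), Pow(124374, -1))))) = Add(Add(652, -95340), Mul(-1, Add(Mul(-394, Pow(Add(-73124, -24992), -1)), Mul(17956, Rational(1, 124374))))) = Add(-94688, Mul(-1, Add(Mul(-394, Pow(-98116, -1)), Rational(8978, 62187)))) = Add(-94688, Mul(-1, Add(Mul(-394, Rational(-1, 98116)), Rational(8978, 62187)))) = Add(-94688, Mul(-1, Add(Rational(197, 49058), Rational(8978, 62187)))) = Add(-94688, Mul(-1, Rational(23825977, 160566834))) = Add(-94688, Rational(-23825977, 160566834)) = Rational(-15203776203769, 160566834)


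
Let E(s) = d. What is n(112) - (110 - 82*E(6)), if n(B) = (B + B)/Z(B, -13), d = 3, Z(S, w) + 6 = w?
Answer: 2360/19 ≈ 124.21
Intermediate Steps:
Z(S, w) = -6 + w
E(s) = 3
n(B) = -2*B/19 (n(B) = (B + B)/(-6 - 13) = (2*B)/(-19) = (2*B)*(-1/19) = -2*B/19)
n(112) - (110 - 82*E(6)) = -2/19*112 - (110 - 82*3) = -224/19 - (110 - 246) = -224/19 - 1*(-136) = -224/19 + 136 = 2360/19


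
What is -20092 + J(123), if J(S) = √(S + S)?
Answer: -20092 + √246 ≈ -20076.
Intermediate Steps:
J(S) = √2*√S (J(S) = √(2*S) = √2*√S)
-20092 + J(123) = -20092 + √2*√123 = -20092 + √246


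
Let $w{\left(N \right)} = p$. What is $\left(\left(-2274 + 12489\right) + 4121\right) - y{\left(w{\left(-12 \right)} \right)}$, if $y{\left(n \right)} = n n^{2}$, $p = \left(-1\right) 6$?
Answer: $14552$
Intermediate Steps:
$p = -6$
$w{\left(N \right)} = -6$
$y{\left(n \right)} = n^{3}$
$\left(\left(-2274 + 12489\right) + 4121\right) - y{\left(w{\left(-12 \right)} \right)} = \left(\left(-2274 + 12489\right) + 4121\right) - \left(-6\right)^{3} = \left(10215 + 4121\right) - -216 = 14336 + 216 = 14552$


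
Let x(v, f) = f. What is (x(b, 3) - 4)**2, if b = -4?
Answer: 1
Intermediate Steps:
(x(b, 3) - 4)**2 = (3 - 4)**2 = (-1)**2 = 1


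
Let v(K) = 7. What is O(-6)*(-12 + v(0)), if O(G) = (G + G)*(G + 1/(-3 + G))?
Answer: -1100/3 ≈ -366.67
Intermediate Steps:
O(G) = 2*G*(G + 1/(-3 + G)) (O(G) = (2*G)*(G + 1/(-3 + G)) = 2*G*(G + 1/(-3 + G)))
O(-6)*(-12 + v(0)) = (2*(-6)*(1 + (-6)² - 3*(-6))/(-3 - 6))*(-12 + 7) = (2*(-6)*(1 + 36 + 18)/(-9))*(-5) = (2*(-6)*(-⅑)*55)*(-5) = (220/3)*(-5) = -1100/3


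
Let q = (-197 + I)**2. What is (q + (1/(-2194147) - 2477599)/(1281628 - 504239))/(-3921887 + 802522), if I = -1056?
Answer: -2677967930362576593/5320718792464673795 ≈ -0.50331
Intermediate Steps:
q = 1570009 (q = (-197 - 1056)**2 = (-1253)**2 = 1570009)
(q + (1/(-2194147) - 2477599)/(1281628 - 504239))/(-3921887 + 802522) = (1570009 + (1/(-2194147) - 2477599)/(1281628 - 504239))/(-3921887 + 802522) = (1570009 + (-1/2194147 - 2477599)/777389)/(-3119365) = (1570009 - 5436216413054/2194147*1/777389)*(-1/3119365) = (1570009 - 5436216413054/1705705742183)*(-1/3119365) = (2677967930362576593/1705705742183)*(-1/3119365) = -2677967930362576593/5320718792464673795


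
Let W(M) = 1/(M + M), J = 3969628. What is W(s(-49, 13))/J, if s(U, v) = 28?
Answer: 1/222299168 ≈ 4.4984e-9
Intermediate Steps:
W(M) = 1/(2*M)
W(s(-49, 13))/J = ((1/2)/28)/3969628 = ((1/2)*(1/28))*(1/3969628) = (1/56)*(1/3969628) = 1/222299168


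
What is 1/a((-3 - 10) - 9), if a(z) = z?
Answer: -1/22 ≈ -0.045455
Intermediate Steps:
1/a((-3 - 10) - 9) = 1/((-3 - 10) - 9) = 1/(-13 - 9) = 1/(-22) = -1/22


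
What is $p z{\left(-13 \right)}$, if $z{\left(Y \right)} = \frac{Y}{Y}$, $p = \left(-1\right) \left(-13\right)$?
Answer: $13$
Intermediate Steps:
$p = 13$
$z{\left(Y \right)} = 1$
$p z{\left(-13 \right)} = 13 \cdot 1 = 13$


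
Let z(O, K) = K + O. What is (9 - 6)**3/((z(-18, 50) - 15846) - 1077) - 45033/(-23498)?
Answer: 760017957/396904718 ≈ 1.9149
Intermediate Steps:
(9 - 6)**3/((z(-18, 50) - 15846) - 1077) - 45033/(-23498) = (9 - 6)**3/(((50 - 18) - 15846) - 1077) - 45033/(-23498) = 3**3/((32 - 15846) - 1077) - 45033*(-1/23498) = 27/(-15814 - 1077) + 45033/23498 = 27/(-16891) + 45033/23498 = 27*(-1/16891) + 45033/23498 = -27/16891 + 45033/23498 = 760017957/396904718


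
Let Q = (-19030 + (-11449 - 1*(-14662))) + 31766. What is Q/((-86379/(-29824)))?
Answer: 475662976/86379 ≈ 5506.7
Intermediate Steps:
Q = 15949 (Q = (-19030 + (-11449 + 14662)) + 31766 = (-19030 + 3213) + 31766 = -15817 + 31766 = 15949)
Q/((-86379/(-29824))) = 15949/((-86379/(-29824))) = 15949/((-86379*(-1/29824))) = 15949/(86379/29824) = 15949*(29824/86379) = 475662976/86379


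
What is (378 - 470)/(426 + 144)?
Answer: -46/285 ≈ -0.16140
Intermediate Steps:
(378 - 470)/(426 + 144) = -92/570 = -92*1/570 = -46/285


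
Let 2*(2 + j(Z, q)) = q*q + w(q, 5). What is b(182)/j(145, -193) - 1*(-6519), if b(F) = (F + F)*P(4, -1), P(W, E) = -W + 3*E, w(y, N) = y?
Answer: 60384223/9263 ≈ 6518.9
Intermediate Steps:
b(F) = -14*F (b(F) = (F + F)*(-1*4 + 3*(-1)) = (2*F)*(-4 - 3) = (2*F)*(-7) = -14*F)
j(Z, q) = -2 + q/2 + q**2/2 (j(Z, q) = -2 + (q*q + q)/2 = -2 + (q**2 + q)/2 = -2 + (q + q**2)/2 = -2 + (q/2 + q**2/2) = -2 + q/2 + q**2/2)
b(182)/j(145, -193) - 1*(-6519) = (-14*182)/(-2 + (1/2)*(-193) + (1/2)*(-193)**2) - 1*(-6519) = -2548/(-2 - 193/2 + (1/2)*37249) + 6519 = -2548/(-2 - 193/2 + 37249/2) + 6519 = -2548/18526 + 6519 = -2548*1/18526 + 6519 = -1274/9263 + 6519 = 60384223/9263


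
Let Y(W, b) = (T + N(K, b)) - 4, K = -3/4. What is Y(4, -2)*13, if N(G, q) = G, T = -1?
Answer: -299/4 ≈ -74.750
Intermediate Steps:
K = -3/4 (K = -3*1/4 = -3/4 ≈ -0.75000)
Y(W, b) = -23/4 (Y(W, b) = (-1 - 3/4) - 4 = -7/4 - 4 = -23/4)
Y(4, -2)*13 = -23/4*13 = -299/4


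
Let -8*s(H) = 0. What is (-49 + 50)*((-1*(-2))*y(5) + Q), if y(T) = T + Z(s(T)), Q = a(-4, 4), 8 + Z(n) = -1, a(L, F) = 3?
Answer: -5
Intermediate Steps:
s(H) = 0 (s(H) = -1/8*0 = 0)
Z(n) = -9 (Z(n) = -8 - 1 = -9)
Q = 3
y(T) = -9 + T (y(T) = T - 9 = -9 + T)
(-49 + 50)*((-1*(-2))*y(5) + Q) = (-49 + 50)*((-1*(-2))*(-9 + 5) + 3) = 1*(2*(-4) + 3) = 1*(-8 + 3) = 1*(-5) = -5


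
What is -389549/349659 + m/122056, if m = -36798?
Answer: -30206772313/21338989452 ≈ -1.4156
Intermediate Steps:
-389549/349659 + m/122056 = -389549/349659 - 36798/122056 = -389549*1/349659 - 36798*1/122056 = -389549/349659 - 18399/61028 = -30206772313/21338989452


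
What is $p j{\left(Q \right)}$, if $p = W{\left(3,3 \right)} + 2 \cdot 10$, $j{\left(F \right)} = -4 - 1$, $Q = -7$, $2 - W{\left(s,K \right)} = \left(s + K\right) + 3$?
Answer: $-65$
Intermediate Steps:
$W{\left(s,K \right)} = -1 - K - s$ ($W{\left(s,K \right)} = 2 - \left(\left(s + K\right) + 3\right) = 2 - \left(\left(K + s\right) + 3\right) = 2 - \left(3 + K + s\right) = -1 - K - s$)
$j{\left(F \right)} = -5$ ($j{\left(F \right)} = -4 - 1 = -5$)
$p = 13$ ($p = \left(-1 - 3 - 3\right) + 2 \cdot 10 = \left(-1 - 3 - 3\right) + 20 = -7 + 20 = 13$)
$p j{\left(Q \right)} = 13 \left(-5\right) = -65$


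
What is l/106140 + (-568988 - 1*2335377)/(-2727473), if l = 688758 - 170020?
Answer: 861556595087/144746992110 ≈ 5.9522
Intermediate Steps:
l = 518738
l/106140 + (-568988 - 1*2335377)/(-2727473) = 518738/106140 + (-568988 - 1*2335377)/(-2727473) = 518738*(1/106140) + (-568988 - 2335377)*(-1/2727473) = 259369/53070 - 2904365*(-1/2727473) = 259369/53070 + 2904365/2727473 = 861556595087/144746992110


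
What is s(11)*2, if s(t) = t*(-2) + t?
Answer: -22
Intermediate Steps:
s(t) = -t (s(t) = -2*t + t = -t)
s(11)*2 = -1*11*2 = -11*2 = -22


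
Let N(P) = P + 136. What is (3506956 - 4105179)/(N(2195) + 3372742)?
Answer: -598223/3375073 ≈ -0.17725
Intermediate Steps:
N(P) = 136 + P
(3506956 - 4105179)/(N(2195) + 3372742) = (3506956 - 4105179)/((136 + 2195) + 3372742) = -598223/(2331 + 3372742) = -598223/3375073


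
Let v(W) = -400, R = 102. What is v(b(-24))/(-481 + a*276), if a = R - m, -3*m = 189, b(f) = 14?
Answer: -400/45059 ≈ -0.0088772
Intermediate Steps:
m = -63 (m = -1/3*189 = -63)
a = 165 (a = 102 - 1*(-63) = 102 + 63 = 165)
v(b(-24))/(-481 + a*276) = -400/(-481 + 165*276) = -400/(-481 + 45540) = -400/45059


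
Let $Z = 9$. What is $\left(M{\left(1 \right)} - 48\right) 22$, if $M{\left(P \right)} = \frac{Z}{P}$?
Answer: $-858$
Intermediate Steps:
$M{\left(P \right)} = \frac{9}{P}$
$\left(M{\left(1 \right)} - 48\right) 22 = \left(\frac{9}{1} - 48\right) 22 = \left(9 \cdot 1 - 48\right) 22 = \left(9 - 48\right) 22 = \left(-39\right) 22 = -858$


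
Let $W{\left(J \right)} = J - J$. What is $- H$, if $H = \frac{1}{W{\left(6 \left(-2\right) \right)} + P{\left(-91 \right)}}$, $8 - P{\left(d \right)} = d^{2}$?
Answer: $\frac{1}{8273} \approx 0.00012088$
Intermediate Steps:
$P{\left(d \right)} = 8 - d^{2}$
$W{\left(J \right)} = 0$
$H = - \frac{1}{8273}$ ($H = \frac{1}{0 + \left(8 - \left(-91\right)^{2}\right)} = \frac{1}{0 + \left(8 - 8281\right)} = \frac{1}{0 - 8273} = \frac{1}{-8273} = - \frac{1}{8273} \approx -0.00012088$)
$- H = \left(-1\right) \left(- \frac{1}{8273}\right) = \frac{1}{8273}$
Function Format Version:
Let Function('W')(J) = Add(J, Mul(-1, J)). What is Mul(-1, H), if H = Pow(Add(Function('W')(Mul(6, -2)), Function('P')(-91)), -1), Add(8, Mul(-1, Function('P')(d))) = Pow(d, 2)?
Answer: Rational(1, 8273) ≈ 0.00012088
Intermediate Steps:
Function('P')(d) = Add(8, Mul(-1, Pow(d, 2)))
Function('W')(J) = 0
H = Rational(-1, 8273) (H = Pow(Add(0, Add(8, Mul(-1, Pow(-91, 2)))), -1) = Pow(Add(0, Add(8, Mul(-1, 8281))), -1) = Pow(Add(0, Add(8, -8281)), -1) = Pow(Add(0, -8273), -1) = Pow(-8273, -1) = Rational(-1, 8273) ≈ -0.00012088)
Mul(-1, H) = Mul(-1, Rational(-1, 8273)) = Rational(1, 8273)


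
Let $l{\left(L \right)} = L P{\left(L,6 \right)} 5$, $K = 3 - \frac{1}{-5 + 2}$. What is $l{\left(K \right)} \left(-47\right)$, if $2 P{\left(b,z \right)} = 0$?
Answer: $0$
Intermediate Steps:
$P{\left(b,z \right)} = 0$ ($P{\left(b,z \right)} = \frac{1}{2} \cdot 0 = 0$)
$K = \frac{10}{3}$ ($K = 3 - \frac{1}{-3} = 3 - - \frac{1}{3} = 3 + \frac{1}{3} = \frac{10}{3} \approx 3.3333$)
$l{\left(L \right)} = 0$ ($l{\left(L \right)} = L 0 \cdot 5 = 0 \cdot 5 = 0$)
$l{\left(K \right)} \left(-47\right) = 0 \left(-47\right) = 0$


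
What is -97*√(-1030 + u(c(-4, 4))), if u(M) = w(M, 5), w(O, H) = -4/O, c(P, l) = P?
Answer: -679*I*√21 ≈ -3111.6*I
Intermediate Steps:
u(M) = -4/M
-97*√(-1030 + u(c(-4, 4))) = -97*√(-1030 - 4/(-4)) = -97*√(-1030 - 4*(-¼)) = -97*√(-1030 + 1) = -679*I*√21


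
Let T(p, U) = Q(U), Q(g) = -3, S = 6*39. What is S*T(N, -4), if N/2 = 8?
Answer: -702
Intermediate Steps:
S = 234
N = 16 (N = 2*8 = 16)
T(p, U) = -3
S*T(N, -4) = 234*(-3) = -702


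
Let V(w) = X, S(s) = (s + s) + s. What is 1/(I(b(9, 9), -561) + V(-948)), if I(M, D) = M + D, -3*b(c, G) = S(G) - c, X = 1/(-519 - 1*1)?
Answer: -520/294841 ≈ -0.0017637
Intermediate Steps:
S(s) = 3*s (S(s) = 2*s + s = 3*s)
X = -1/520 (X = 1/(-519 - 1) = 1/(-520) = -1/520 ≈ -0.0019231)
b(c, G) = -G + c/3 (b(c, G) = -(3*G - c)/3 = -(-c + 3*G)/3 = -G + c/3)
I(M, D) = D + M
V(w) = -1/520
1/(I(b(9, 9), -561) + V(-948)) = 1/((-561 + (-1*9 + (⅓)*9)) - 1/520) = 1/((-561 + (-9 + 3)) - 1/520) = 1/((-561 - 6) - 1/520) = 1/(-567 - 1/520) = 1/(-294841/520) = -520/294841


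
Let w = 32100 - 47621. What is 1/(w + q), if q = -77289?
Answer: -1/92810 ≈ -1.0775e-5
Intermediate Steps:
w = -15521
1/(w + q) = 1/(-15521 - 77289) = 1/(-92810) = -1/92810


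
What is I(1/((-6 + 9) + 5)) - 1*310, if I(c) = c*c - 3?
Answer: -20031/64 ≈ -312.98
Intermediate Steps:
I(c) = -3 + c**2 (I(c) = c**2 - 3 = -3 + c**2)
I(1/((-6 + 9) + 5)) - 1*310 = (-3 + (1/((-6 + 9) + 5))**2) - 1*310 = (-3 + (1/(3 + 5))**2) - 310 = (-3 + (1/8)**2) - 310 = (-3 + 1/64) - 310 = -191/64 - 310 = -20031/64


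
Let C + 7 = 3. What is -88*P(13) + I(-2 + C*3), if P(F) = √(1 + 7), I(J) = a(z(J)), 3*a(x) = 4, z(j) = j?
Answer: 4/3 - 176*√2 ≈ -247.57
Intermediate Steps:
C = -4 (C = -7 + 3 = -4)
a(x) = 4/3 (a(x) = (⅓)*4 = 4/3)
I(J) = 4/3
P(F) = 2*√2 (P(F) = √8 = 2*√2)
-88*P(13) + I(-2 + C*3) = -176*√2 + 4/3 = 4/3 - 176*√2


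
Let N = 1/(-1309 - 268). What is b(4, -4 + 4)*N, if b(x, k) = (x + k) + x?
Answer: -8/1577 ≈ -0.0050729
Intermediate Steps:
N = -1/1577 (N = 1/(-1577) = -1/1577 ≈ -0.00063412)
b(x, k) = k + 2*x (b(x, k) = (k + x) + x = k + 2*x)
b(4, -4 + 4)*N = ((-4 + 4) + 2*4)*(-1/1577) = (0 + 8)*(-1/1577) = 8*(-1/1577) = -8/1577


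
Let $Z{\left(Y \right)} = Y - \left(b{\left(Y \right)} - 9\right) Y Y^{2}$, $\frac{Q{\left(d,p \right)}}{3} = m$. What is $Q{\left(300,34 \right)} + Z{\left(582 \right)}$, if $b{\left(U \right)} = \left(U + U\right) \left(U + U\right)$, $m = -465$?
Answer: $-267098857118229$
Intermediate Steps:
$b{\left(U \right)} = 4 U^{2}$ ($b{\left(U \right)} = 2 U 2 U = 4 U^{2}$)
$Q{\left(d,p \right)} = -1395$ ($Q{\left(d,p \right)} = 3 \left(-465\right) = -1395$)
$Z{\left(Y \right)} = Y - Y^{3} \left(-9 + 4 Y^{2}\right)$ ($Z{\left(Y \right)} = Y - \left(4 Y^{2} - 9\right) Y Y^{2} = Y - \left(-9 + 4 Y^{2}\right) Y^{3} = Y - Y^{3} \left(-9 + 4 Y^{2}\right)$)
$Q{\left(300,34 \right)} + Z{\left(582 \right)} = -1395 + \left(582 - 4 \cdot 582^{5} + 9 \cdot 582^{3}\right) = -1395 + \left(582 - 267100631353728 + 9 \cdot 197137368\right) = -1395 + \left(582 - 267100631353728 + 1774236312\right) = -1395 - 267098857116834 = -267098857118229$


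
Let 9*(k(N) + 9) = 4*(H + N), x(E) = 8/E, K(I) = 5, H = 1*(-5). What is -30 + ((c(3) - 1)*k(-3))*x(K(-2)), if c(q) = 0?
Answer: -446/45 ≈ -9.9111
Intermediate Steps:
H = -5
k(N) = -101/9 + 4*N/9 (k(N) = -9 + (4*(-5 + N))/9 = -9 + (-20 + 4*N)/9 = -9 + (-20/9 + 4*N/9) = -101/9 + 4*N/9)
-30 + ((c(3) - 1)*k(-3))*x(K(-2)) = -30 + ((0 - 1)*(-101/9 + (4/9)*(-3)))*(8/5) = -30 + (-(-101/9 - 4/3))*(8*(⅕)) = -30 - 1*(-113/9)*(8/5) = -30 + (113/9)*(8/5) = -30 + 904/45 = -446/45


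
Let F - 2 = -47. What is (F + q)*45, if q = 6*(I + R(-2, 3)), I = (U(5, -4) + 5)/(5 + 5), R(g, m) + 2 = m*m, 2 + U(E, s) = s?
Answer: -162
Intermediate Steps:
U(E, s) = -2 + s
R(g, m) = -2 + m² (R(g, m) = -2 + m*m = -2 + m²)
F = -45 (F = 2 - 47 = -45)
I = -⅒ (I = ((-2 - 4) + 5)/(5 + 5) = (-6 + 5)/10 = -1*⅒ = -⅒ ≈ -0.10000)
q = 207/5 (q = 6*(-⅒ + (-2 + 3²)) = 6*(-⅒ + (-2 + 9)) = 6*(-⅒ + 7) = 6*(69/10) = 207/5 ≈ 41.400)
(F + q)*45 = (-45 + 207/5)*45 = -18/5*45 = -162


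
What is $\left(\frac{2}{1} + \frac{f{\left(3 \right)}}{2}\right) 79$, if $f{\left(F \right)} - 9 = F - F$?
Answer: $\frac{1027}{2} \approx 513.5$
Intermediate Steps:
$f{\left(F \right)} = 9$ ($f{\left(F \right)} = 9 + \left(F - F\right) = 9 + 0 = 9$)
$\left(\frac{2}{1} + \frac{f{\left(3 \right)}}{2}\right) 79 = \left(\frac{2}{1} + \frac{9}{2}\right) 79 = \left(2 \cdot 1 + 9 \cdot \frac{1}{2}\right) 79 = \left(2 + \frac{9}{2}\right) 79 = \frac{13}{2} \cdot 79 = \frac{1027}{2}$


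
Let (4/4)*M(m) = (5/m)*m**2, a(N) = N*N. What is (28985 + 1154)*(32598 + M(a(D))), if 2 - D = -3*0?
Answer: 983073902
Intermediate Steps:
D = 2 (D = 2 - (-3)*0 = 2 - 1*0 = 2 + 0 = 2)
a(N) = N**2
M(m) = 5*m (M(m) = (5/m)*m**2 = 5*m)
(28985 + 1154)*(32598 + M(a(D))) = (28985 + 1154)*(32598 + 5*2**2) = 30139*(32598 + 5*4) = 30139*(32598 + 20) = 30139*32618 = 983073902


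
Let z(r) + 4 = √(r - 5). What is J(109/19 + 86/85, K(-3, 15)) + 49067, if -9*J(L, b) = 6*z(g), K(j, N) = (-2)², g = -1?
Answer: 147209/3 - 2*I*√6/3 ≈ 49070.0 - 1.633*I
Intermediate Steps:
z(r) = -4 + √(-5 + r) (z(r) = -4 + √(r - 5) = -4 + √(-5 + r))
K(j, N) = 4
J(L, b) = 8/3 - 2*I*√6/3 (J(L, b) = -2*(-4 + √(-5 - 1))/3 = -2*(-4 + √(-6))/3 = -2*(-4 + I*√6)/3 = -(-24 + 6*I*√6)/9 = 8/3 - 2*I*√6/3)
J(109/19 + 86/85, K(-3, 15)) + 49067 = (8/3 - 2*I*√6/3) + 49067 = 147209/3 - 2*I*√6/3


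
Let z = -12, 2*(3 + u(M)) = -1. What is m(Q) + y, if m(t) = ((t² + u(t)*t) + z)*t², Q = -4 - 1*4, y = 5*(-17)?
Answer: 5035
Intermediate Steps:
u(M) = -7/2 (u(M) = -3 + (½)*(-1) = -3 - ½ = -7/2)
y = -85
Q = -8 (Q = -4 - 4 = -8)
m(t) = t²*(-12 + t² - 7*t/2) (m(t) = ((t² - 7*t/2) - 12)*t² = (-12 + t² - 7*t/2)*t² = t²*(-12 + t² - 7*t/2))
m(Q) + y = (-8)²*(-12 + (-8)² - 7/2*(-8)) - 85 = 64*(-12 + 64 + 28) - 85 = 64*80 - 85 = 5120 - 85 = 5035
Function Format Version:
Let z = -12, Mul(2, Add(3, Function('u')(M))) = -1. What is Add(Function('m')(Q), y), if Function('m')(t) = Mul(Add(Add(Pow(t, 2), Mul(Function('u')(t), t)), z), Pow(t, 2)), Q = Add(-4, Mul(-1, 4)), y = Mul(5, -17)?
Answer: 5035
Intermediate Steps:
Function('u')(M) = Rational(-7, 2) (Function('u')(M) = Add(-3, Mul(Rational(1, 2), -1)) = Add(-3, Rational(-1, 2)) = Rational(-7, 2))
y = -85
Q = -8 (Q = Add(-4, -4) = -8)
Function('m')(t) = Mul(Pow(t, 2), Add(-12, Pow(t, 2), Mul(Rational(-7, 2), t))) (Function('m')(t) = Mul(Add(Add(Pow(t, 2), Mul(Rational(-7, 2), t)), -12), Pow(t, 2)) = Mul(Add(-12, Pow(t, 2), Mul(Rational(-7, 2), t)), Pow(t, 2)) = Mul(Pow(t, 2), Add(-12, Pow(t, 2), Mul(Rational(-7, 2), t))))
Add(Function('m')(Q), y) = Add(Mul(Pow(-8, 2), Add(-12, Pow(-8, 2), Mul(Rational(-7, 2), -8))), -85) = Add(Mul(64, Add(-12, 64, 28)), -85) = Add(Mul(64, 80), -85) = Add(5120, -85) = 5035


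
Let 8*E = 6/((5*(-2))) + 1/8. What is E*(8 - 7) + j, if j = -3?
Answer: -979/320 ≈ -3.0594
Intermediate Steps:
E = -19/320 (E = (6/((5*(-2))) + 1/8)/8 = (6/(-10) + 1*(1/8))/8 = (6*(-1/10) + 1/8)/8 = (-3/5 + 1/8)/8 = (1/8)*(-19/40) = -19/320 ≈ -0.059375)
E*(8 - 7) + j = -19*(8 - 7)/320 - 3 = -19/320*1 - 3 = -19/320 - 3 = -979/320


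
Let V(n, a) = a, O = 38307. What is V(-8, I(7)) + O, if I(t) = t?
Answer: 38314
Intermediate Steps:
V(-8, I(7)) + O = 7 + 38307 = 38314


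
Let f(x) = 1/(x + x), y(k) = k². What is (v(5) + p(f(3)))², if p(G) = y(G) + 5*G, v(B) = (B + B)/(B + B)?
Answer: 4489/1296 ≈ 3.4637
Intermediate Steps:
f(x) = 1/(2*x)
v(B) = 1 (v(B) = (2*B)/((2*B)) = (2*B)*(1/(2*B)) = 1)
p(G) = G² + 5*G
(v(5) + p(f(3)))² = (1 + ((½)/3)*(5 + (½)/3))² = (1 + ((½)*(⅓))*(5 + (½)*(⅓)))² = (1 + (5 + ⅙)/6)² = (1 + (⅙)*(31/6))² = (1 + 31/36)² = (67/36)² = 4489/1296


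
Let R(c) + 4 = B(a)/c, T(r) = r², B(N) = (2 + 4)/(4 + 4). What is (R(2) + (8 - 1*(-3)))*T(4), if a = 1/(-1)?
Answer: 118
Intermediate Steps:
a = -1
B(N) = ¾ (B(N) = 6/8 = 6*(⅛) = ¾)
R(c) = -4 + 3/(4*c)
(R(2) + (8 - 1*(-3)))*T(4) = ((-4 + (¾)/2) + (8 - 1*(-3)))*4² = ((-4 + (¾)*(½)) + (8 + 3))*16 = ((-4 + 3/8) + 11)*16 = (-29/8 + 11)*16 = (59/8)*16 = 118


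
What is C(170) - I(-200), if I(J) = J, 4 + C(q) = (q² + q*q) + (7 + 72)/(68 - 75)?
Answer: 405893/7 ≈ 57985.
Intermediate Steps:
C(q) = -107/7 + 2*q² (C(q) = -4 + ((q² + q*q) + (7 + 72)/(68 - 75)) = -4 + ((q² + q²) + 79/(-7)) = -4 + (2*q² + 79*(-⅐)) = -4 + (2*q² - 79/7) = -4 + (-79/7 + 2*q²) = -107/7 + 2*q²)
C(170) - I(-200) = (-107/7 + 2*170²) - 1*(-200) = (-107/7 + 2*28900) + 200 = (-107/7 + 57800) + 200 = 404493/7 + 200 = 405893/7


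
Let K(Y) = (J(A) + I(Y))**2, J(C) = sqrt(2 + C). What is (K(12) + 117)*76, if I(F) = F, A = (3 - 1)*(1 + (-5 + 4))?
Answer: 19988 + 1824*sqrt(2) ≈ 22568.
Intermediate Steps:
A = 0 (A = 2*(1 - 1) = 2*0 = 0)
K(Y) = (Y + sqrt(2))**2 (K(Y) = (sqrt(2 + 0) + Y)**2 = (sqrt(2) + Y)**2 = (Y + sqrt(2))**2)
(K(12) + 117)*76 = ((12 + sqrt(2))**2 + 117)*76 = (117 + (12 + sqrt(2))**2)*76 = 8892 + 76*(12 + sqrt(2))**2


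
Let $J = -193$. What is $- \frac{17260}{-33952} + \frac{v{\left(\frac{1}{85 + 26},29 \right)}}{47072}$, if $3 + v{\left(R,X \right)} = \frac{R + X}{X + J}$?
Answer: $\frac{57766046261}{113646188496} \approx 0.5083$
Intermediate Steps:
$v{\left(R,X \right)} = -3 + \frac{R + X}{-193 + X}$ ($v{\left(R,X \right)} = -3 + \frac{R + X}{X - 193} = -3 + \frac{R + X}{-193 + X}$)
$- \frac{17260}{-33952} + \frac{v{\left(\frac{1}{85 + 26},29 \right)}}{47072} = - \frac{17260}{-33952} + \frac{\frac{1}{-193 + 29} \left(579 + \frac{1}{85 + 26} - 58\right)}{47072} = \left(-17260\right) \left(- \frac{1}{33952}\right) + \frac{579 + \frac{1}{111} - 58}{-164} \cdot \frac{1}{47072} = \frac{4315}{8488} + - \frac{579 + \frac{1}{111} - 58}{164} \cdot \frac{1}{47072} = \frac{4315}{8488} + \left(- \frac{1}{164}\right) \frac{57832}{111} \cdot \frac{1}{47072} = \frac{4315}{8488} - \frac{7229}{107112336} = \frac{57766046261}{113646188496}$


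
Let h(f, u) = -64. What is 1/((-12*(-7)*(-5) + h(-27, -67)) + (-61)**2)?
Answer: 1/3237 ≈ 0.00030893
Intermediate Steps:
1/((-12*(-7)*(-5) + h(-27, -67)) + (-61)**2) = 1/((-12*(-7)*(-5) - 64) + (-61)**2) = 1/((84*(-5) - 64) + 3721) = 1/((-420 - 64) + 3721) = 1/(-484 + 3721) = 1/3237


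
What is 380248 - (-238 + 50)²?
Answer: 344904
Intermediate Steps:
380248 - (-238 + 50)² = 380248 - 1*(-188)² = 380248 - 1*35344 = 380248 - 35344 = 344904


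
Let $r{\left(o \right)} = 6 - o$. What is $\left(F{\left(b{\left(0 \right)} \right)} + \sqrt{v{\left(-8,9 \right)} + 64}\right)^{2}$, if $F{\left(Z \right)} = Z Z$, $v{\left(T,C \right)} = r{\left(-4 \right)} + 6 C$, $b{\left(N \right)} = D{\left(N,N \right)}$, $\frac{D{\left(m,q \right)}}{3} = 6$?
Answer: $105104 + 5184 \sqrt{2} \approx 1.1244 \cdot 10^{5}$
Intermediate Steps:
$D{\left(m,q \right)} = 18$ ($D{\left(m,q \right)} = 3 \cdot 6 = 18$)
$b{\left(N \right)} = 18$
$v{\left(T,C \right)} = 10 + 6 C$ ($v{\left(T,C \right)} = \left(6 - -4\right) + 6 C = \left(6 + 4\right) + 6 C = 10 + 6 C$)
$F{\left(Z \right)} = Z^{2}$
$\left(F{\left(b{\left(0 \right)} \right)} + \sqrt{v{\left(-8,9 \right)} + 64}\right)^{2} = \left(18^{2} + \sqrt{\left(10 + 6 \cdot 9\right) + 64}\right)^{2} = \left(324 + \sqrt{\left(10 + 54\right) + 64}\right)^{2} = \left(324 + \sqrt{64 + 64}\right)^{2} = \left(324 + \sqrt{128}\right)^{2} = \left(324 + 8 \sqrt{2}\right)^{2}$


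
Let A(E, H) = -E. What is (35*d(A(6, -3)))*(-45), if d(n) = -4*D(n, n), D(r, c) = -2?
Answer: -12600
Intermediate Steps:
d(n) = 8 (d(n) = -4*(-2) = 8)
(35*d(A(6, -3)))*(-45) = (35*8)*(-45) = 280*(-45) = -12600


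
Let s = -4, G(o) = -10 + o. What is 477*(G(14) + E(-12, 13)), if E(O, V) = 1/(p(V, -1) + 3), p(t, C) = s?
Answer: 1431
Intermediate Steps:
p(t, C) = -4
E(O, V) = -1 (E(O, V) = 1/(-4 + 3) = 1/(-1) = -1)
477*(G(14) + E(-12, 13)) = 477*((-10 + 14) - 1) = 477*(4 - 1) = 477*3 = 1431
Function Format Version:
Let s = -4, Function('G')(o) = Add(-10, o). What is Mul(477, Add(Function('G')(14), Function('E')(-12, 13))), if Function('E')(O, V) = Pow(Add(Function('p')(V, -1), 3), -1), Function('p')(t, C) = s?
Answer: 1431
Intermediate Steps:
Function('p')(t, C) = -4
Function('E')(O, V) = -1 (Function('E')(O, V) = Pow(Add(-4, 3), -1) = Pow(-1, -1) = -1)
Mul(477, Add(Function('G')(14), Function('E')(-12, 13))) = Mul(477, Add(Add(-10, 14), -1)) = Mul(477, Add(4, -1)) = Mul(477, 3) = 1431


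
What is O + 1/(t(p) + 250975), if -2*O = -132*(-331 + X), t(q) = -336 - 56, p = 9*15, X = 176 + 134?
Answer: -347308037/250583 ≈ -1386.0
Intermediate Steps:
X = 310
p = 135
t(q) = -392
O = -1386 (O = -(-66)*(-331 + 310) = -(-66)*(-21) = -½*2772 = -1386)
O + 1/(t(p) + 250975) = -1386 + 1/(-392 + 250975) = -1386 + 1/250583 = -347308037/250583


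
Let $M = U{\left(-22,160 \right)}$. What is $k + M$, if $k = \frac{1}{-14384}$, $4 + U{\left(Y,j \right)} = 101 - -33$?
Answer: $\frac{1869919}{14384} \approx 130.0$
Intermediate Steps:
$U{\left(Y,j \right)} = 130$ ($U{\left(Y,j \right)} = -4 + \left(101 - -33\right) = -4 + \left(101 + 33\right) = -4 + 134 = 130$)
$k = - \frac{1}{14384} \approx -6.9522 \cdot 10^{-5}$
$M = 130$
$k + M = - \frac{1}{14384} + 130 = \frac{1869919}{14384}$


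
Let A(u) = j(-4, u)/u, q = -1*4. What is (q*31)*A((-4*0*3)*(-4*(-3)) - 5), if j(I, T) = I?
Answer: -496/5 ≈ -99.200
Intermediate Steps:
q = -4
A(u) = -4/u
(q*31)*A((-4*0*3)*(-4*(-3)) - 5) = (-4*31)*(-4/((-4*0*3)*(-4*(-3)) - 5)) = -(-496)/((0*3)*12 - 5) = -(-496)/(0*12 - 5) = -(-496)/(0 - 5) = -(-496)/(-5) = -(-496)*(-1)/5 = -124*4/5 = -496/5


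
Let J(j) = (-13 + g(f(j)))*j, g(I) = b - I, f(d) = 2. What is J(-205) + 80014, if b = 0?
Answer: 83089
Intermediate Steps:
g(I) = -I (g(I) = 0 - I = -I)
J(j) = -15*j (J(j) = (-13 - 1*2)*j = (-13 - 2)*j = -15*j)
J(-205) + 80014 = -15*(-205) + 80014 = 3075 + 80014 = 83089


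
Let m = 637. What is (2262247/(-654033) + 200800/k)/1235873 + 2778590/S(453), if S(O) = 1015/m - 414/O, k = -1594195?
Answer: 9839833559228541976144925809/2406314029999849467087 ≈ 4.0892e+6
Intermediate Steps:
S(O) = 145/91 - 414/O (S(O) = 1015/637 - 414/O = 1015*(1/637) - 414/O = 145/91 - 414/O)
(2262247/(-654033) + 200800/k)/1235873 + 2778590/S(453) = (2262247/(-654033) + 200800/(-1594195))/1235873 + 2778590/(145/91 - 414/453) = (2262247*(-1/654033) + 200800*(-1/1594195))*(1/1235873) + 2778590/(145/91 - 414*1/453) = (-2262247/654033 - 40160/318839)*(1/1235873) + 2778590/(145/91 - 138/151) = -747558536513/208531227687*1/1235873 + 2778590/(9337/13741) = -747558536513/257718113955215751 + 2778590*(13741/9337) = -747558536513/257718113955215751 + 38180605190/9337 = 9839833559228541976144925809/2406314029999849467087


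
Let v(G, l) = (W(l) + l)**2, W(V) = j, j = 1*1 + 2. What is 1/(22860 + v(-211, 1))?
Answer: 1/22876 ≈ 4.3714e-5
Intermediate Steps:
j = 3 (j = 1 + 2 = 3)
W(V) = 3
v(G, l) = (3 + l)**2
1/(22860 + v(-211, 1)) = 1/(22860 + (3 + 1)**2) = 1/(22860 + 4**2) = 1/(22860 + 16) = 1/22876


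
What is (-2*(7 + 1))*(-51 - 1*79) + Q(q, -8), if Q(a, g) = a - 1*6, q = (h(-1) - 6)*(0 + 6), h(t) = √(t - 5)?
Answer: 2038 + 6*I*√6 ≈ 2038.0 + 14.697*I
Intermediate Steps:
h(t) = √(-5 + t)
q = -36 + 6*I*√6 (q = (√(-5 - 1) - 6)*(0 + 6) = (√(-6) - 6)*6 = (I*√6 - 6)*6 = (-6 + I*√6)*6 = -36 + 6*I*√6 ≈ -36.0 + 14.697*I)
Q(a, g) = -6 + a (Q(a, g) = a - 6 = -6 + a)
(-2*(7 + 1))*(-51 - 1*79) + Q(q, -8) = (-2*(7 + 1))*(-51 - 1*79) + (-6 + (-36 + 6*I*√6)) = (-2*8)*(-51 - 79) + (-42 + 6*I*√6) = -16*(-130) + (-42 + 6*I*√6) = 2080 + (-42 + 6*I*√6) = 2038 + 6*I*√6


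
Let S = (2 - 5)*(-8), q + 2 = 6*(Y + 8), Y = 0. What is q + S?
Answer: 70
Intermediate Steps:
q = 46 (q = -2 + 6*(0 + 8) = -2 + 6*8 = -2 + 48 = 46)
S = 24 (S = -3*(-8) = 24)
q + S = 46 + 24 = 70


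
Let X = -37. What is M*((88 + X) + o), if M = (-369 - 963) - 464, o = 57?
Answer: -193968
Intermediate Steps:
M = -1796 (M = -1332 - 464 = -1796)
M*((88 + X) + o) = -1796*((88 - 37) + 57) = -1796*(51 + 57) = -1796*108 = -193968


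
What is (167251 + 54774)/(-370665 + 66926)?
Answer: -222025/303739 ≈ -0.73097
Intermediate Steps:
(167251 + 54774)/(-370665 + 66926) = 222025/(-303739) = 222025*(-1/303739) = -222025/303739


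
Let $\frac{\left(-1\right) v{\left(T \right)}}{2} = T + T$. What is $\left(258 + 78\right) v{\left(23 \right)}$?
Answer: $-30912$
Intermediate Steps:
$v{\left(T \right)} = - 4 T$ ($v{\left(T \right)} = - 2 \left(T + T\right) = - 2 \cdot 2 T = - 4 T$)
$\left(258 + 78\right) v{\left(23 \right)} = \left(258 + 78\right) \left(\left(-4\right) 23\right) = 336 \left(-92\right) = -30912$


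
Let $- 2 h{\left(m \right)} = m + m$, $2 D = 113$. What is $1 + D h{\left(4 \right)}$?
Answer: $-225$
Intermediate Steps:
$D = \frac{113}{2}$ ($D = \frac{1}{2} \cdot 113 = \frac{113}{2} \approx 56.5$)
$h{\left(m \right)} = - m$ ($h{\left(m \right)} = - \frac{m + m}{2} = - \frac{2 m}{2} = - m$)
$1 + D h{\left(4 \right)} = 1 + \frac{113 \left(\left(-1\right) 4\right)}{2} = 1 + \frac{113}{2} \left(-4\right) = 1 - 226 = -225$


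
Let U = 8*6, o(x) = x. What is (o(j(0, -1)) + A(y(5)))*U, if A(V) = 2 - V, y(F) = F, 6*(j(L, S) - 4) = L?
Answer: 48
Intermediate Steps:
j(L, S) = 4 + L/6
U = 48
(o(j(0, -1)) + A(y(5)))*U = ((4 + (⅙)*0) + (2 - 1*5))*48 = ((4 + 0) + (2 - 5))*48 = (4 - 3)*48 = 1*48 = 48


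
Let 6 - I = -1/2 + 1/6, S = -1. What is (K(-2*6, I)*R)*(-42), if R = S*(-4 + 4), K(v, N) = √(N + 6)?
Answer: 0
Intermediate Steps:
I = 19/3 (I = 6 - (-1/2 + 1/6) = 6 - (-1*½ + 1*(⅙)) = 6 - (-½ + ⅙) = 6 - 1*(-⅓) = 6 + ⅓ = 19/3 ≈ 6.3333)
K(v, N) = √(6 + N)
R = 0 (R = -(-4 + 4) = -1*0 = 0)
(K(-2*6, I)*R)*(-42) = (√(6 + 19/3)*0)*(-42) = (√(37/3)*0)*(-42) = ((√111/3)*0)*(-42) = 0*(-42) = 0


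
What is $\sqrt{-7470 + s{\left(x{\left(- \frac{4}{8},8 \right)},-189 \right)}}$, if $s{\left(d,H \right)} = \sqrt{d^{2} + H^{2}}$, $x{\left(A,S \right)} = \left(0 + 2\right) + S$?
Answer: $\sqrt{-7470 + \sqrt{35821}} \approx 85.327 i$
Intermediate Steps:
$x{\left(A,S \right)} = 2 + S$
$s{\left(d,H \right)} = \sqrt{H^{2} + d^{2}}$
$\sqrt{-7470 + s{\left(x{\left(- \frac{4}{8},8 \right)},-189 \right)}} = \sqrt{-7470 + \sqrt{\left(-189\right)^{2} + \left(2 + 8\right)^{2}}} = \sqrt{-7470 + \sqrt{35721 + 10^{2}}} = \sqrt{-7470 + \sqrt{35721 + 100}} = \sqrt{-7470 + \sqrt{35821}}$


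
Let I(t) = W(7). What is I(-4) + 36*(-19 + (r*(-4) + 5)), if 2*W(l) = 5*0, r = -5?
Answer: 216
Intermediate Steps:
W(l) = 0 (W(l) = (5*0)/2 = (1/2)*0 = 0)
I(t) = 0
I(-4) + 36*(-19 + (r*(-4) + 5)) = 0 + 36*(-19 + (-5*(-4) + 5)) = 0 + 36*(-19 + (20 + 5)) = 0 + 36*(-19 + 25) = 0 + 36*6 = 0 + 216 = 216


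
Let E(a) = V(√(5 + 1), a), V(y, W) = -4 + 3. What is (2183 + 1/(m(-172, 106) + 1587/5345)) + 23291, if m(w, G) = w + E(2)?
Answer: 23514993107/923098 ≈ 25474.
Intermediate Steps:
V(y, W) = -1
E(a) = -1
m(w, G) = -1 + w (m(w, G) = w - 1 = -1 + w)
(2183 + 1/(m(-172, 106) + 1587/5345)) + 23291 = (2183 + 1/((-1 - 172) + 1587/5345)) + 23291 = (2183 + 1/(-173 + 1587*(1/5345))) + 23291 = (2183 + 1/(-173 + 1587/5345)) + 23291 = (2183 + 1/(-923098/5345)) + 23291 = (2183 - 5345/923098) + 23291 = 2015117589/923098 + 23291 = 23514993107/923098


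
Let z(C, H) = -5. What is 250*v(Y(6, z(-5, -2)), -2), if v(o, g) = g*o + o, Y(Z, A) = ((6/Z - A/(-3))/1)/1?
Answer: 500/3 ≈ 166.67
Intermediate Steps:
Y(Z, A) = 6/Z + A/3 (Y(Z, A) = ((6/Z - A*(-1/3))*1)*1 = ((6/Z + A/3)*1)*1 = (6/Z + A/3)*1 = 6/Z + A/3)
v(o, g) = o + g*o
250*v(Y(6, z(-5, -2)), -2) = 250*((6/6 + (1/3)*(-5))*(1 - 2)) = 250*((6*(1/6) - 5/3)*(-1)) = 250*((1 - 5/3)*(-1)) = 250*(-2/3*(-1)) = 250*(2/3) = 500/3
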